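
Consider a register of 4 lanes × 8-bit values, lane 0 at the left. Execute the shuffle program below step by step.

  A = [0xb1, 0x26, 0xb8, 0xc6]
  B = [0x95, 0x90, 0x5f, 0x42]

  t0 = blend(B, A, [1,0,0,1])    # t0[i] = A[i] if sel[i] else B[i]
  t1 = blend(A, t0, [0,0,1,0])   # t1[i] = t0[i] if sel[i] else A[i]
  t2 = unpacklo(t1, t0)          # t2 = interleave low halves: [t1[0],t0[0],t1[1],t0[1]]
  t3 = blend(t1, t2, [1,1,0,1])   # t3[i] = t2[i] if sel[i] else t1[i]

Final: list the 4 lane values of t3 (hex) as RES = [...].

  t0: b1 90 5f c6
  t1: b1 26 5f c6
  t2: b1 b1 26 90
  t3: b1 b1 5f 90

RES = [ 0xb1  0xb1  0x5f  0x90 ]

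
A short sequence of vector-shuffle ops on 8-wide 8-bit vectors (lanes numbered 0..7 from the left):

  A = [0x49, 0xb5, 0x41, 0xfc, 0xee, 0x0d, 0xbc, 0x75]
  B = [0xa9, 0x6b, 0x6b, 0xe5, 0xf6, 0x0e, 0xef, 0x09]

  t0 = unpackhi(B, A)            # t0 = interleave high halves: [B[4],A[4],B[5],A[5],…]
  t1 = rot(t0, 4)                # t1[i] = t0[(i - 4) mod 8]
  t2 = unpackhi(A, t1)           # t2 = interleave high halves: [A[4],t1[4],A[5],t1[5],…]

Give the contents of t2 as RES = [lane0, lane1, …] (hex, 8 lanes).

→ t0 |f6|ee|0e|0d|ef|bc|09|75|
→ t1 |ef|bc|09|75|f6|ee|0e|0d|
→ t2 |ee|f6|0d|ee|bc|0e|75|0d|

RES = [ 0xee  0xf6  0x0d  0xee  0xbc  0x0e  0x75  0x0d ]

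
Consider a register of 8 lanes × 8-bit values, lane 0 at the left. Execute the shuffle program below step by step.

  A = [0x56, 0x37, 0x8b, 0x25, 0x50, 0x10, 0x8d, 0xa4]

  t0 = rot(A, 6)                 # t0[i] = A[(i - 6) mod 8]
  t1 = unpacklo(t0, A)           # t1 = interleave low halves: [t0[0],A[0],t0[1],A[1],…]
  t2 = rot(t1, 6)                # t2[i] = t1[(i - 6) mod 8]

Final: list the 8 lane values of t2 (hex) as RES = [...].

→ t0 |8b|25|50|10|8d|a4|56|37|
→ t1 |8b|56|25|37|50|8b|10|25|
→ t2 |25|37|50|8b|10|25|8b|56|

RES = [ 0x25  0x37  0x50  0x8b  0x10  0x25  0x8b  0x56 ]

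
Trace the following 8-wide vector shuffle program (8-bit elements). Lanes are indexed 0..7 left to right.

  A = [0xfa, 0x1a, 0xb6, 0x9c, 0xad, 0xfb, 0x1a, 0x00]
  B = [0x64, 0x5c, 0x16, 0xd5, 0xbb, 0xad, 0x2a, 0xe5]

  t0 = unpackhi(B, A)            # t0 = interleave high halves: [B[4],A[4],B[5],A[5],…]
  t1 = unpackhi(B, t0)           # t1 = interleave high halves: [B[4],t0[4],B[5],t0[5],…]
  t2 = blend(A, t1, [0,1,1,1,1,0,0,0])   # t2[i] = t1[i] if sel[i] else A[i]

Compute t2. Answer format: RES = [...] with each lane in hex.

RES = [ 0xfa  0x2a  0xad  0x1a  0x2a  0xfb  0x1a  0x00 ]

  t0: bb ad ad fb 2a 1a e5 00
  t1: bb 2a ad 1a 2a e5 e5 00
  t2: fa 2a ad 1a 2a fb 1a 00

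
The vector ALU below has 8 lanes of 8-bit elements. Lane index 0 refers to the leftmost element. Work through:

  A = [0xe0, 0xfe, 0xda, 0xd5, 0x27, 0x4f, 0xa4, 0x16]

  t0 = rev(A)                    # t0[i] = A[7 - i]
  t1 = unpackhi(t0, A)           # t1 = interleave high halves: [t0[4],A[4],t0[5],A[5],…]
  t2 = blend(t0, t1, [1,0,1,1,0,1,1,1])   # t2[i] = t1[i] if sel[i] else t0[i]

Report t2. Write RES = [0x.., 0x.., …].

→ t0 |16|a4|4f|27|d5|da|fe|e0|
→ t1 |d5|27|da|4f|fe|a4|e0|16|
→ t2 |d5|a4|da|4f|d5|a4|e0|16|

RES = [0xd5, 0xa4, 0xda, 0x4f, 0xd5, 0xa4, 0xe0, 0x16]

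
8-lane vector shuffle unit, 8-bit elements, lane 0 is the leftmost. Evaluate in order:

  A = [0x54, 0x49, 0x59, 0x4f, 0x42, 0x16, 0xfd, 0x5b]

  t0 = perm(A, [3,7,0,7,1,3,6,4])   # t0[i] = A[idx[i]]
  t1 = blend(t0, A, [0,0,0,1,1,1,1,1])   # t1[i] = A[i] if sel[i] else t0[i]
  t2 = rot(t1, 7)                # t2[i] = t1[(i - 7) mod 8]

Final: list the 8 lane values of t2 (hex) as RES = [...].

  t0: 4f 5b 54 5b 49 4f fd 42
  t1: 4f 5b 54 4f 42 16 fd 5b
  t2: 5b 54 4f 42 16 fd 5b 4f

RES = [ 0x5b  0x54  0x4f  0x42  0x16  0xfd  0x5b  0x4f ]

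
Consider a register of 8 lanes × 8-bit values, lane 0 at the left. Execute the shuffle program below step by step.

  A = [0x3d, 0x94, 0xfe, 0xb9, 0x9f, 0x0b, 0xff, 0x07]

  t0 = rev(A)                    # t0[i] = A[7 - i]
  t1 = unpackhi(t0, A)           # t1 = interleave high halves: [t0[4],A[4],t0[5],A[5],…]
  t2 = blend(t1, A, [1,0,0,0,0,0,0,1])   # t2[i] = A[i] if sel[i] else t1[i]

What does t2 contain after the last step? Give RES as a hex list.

→ t0 |07|ff|0b|9f|b9|fe|94|3d|
→ t1 |b9|9f|fe|0b|94|ff|3d|07|
→ t2 |3d|9f|fe|0b|94|ff|3d|07|

RES = [ 0x3d  0x9f  0xfe  0x0b  0x94  0xff  0x3d  0x07 ]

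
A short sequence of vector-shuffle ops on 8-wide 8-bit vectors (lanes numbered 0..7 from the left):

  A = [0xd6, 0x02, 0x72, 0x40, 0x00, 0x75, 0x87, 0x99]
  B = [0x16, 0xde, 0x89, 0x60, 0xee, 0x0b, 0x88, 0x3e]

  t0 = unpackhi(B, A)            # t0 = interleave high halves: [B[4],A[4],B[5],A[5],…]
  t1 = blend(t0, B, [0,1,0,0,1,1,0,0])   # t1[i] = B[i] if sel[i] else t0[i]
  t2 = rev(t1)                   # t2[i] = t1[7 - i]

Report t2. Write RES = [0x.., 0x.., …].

t0 = [0xee, 0x00, 0x0b, 0x75, 0x88, 0x87, 0x3e, 0x99]
t1 = [0xee, 0xde, 0x0b, 0x75, 0xee, 0x0b, 0x3e, 0x99]
t2 = [0x99, 0x3e, 0x0b, 0xee, 0x75, 0x0b, 0xde, 0xee]

RES = [ 0x99  0x3e  0x0b  0xee  0x75  0x0b  0xde  0xee ]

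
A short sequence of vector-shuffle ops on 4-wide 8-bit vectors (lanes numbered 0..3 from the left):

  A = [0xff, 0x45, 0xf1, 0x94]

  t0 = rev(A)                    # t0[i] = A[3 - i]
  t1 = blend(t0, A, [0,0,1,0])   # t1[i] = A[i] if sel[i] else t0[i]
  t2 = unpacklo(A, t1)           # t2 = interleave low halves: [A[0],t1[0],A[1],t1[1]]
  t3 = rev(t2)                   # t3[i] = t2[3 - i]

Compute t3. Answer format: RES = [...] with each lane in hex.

→ t0 |94|f1|45|ff|
→ t1 |94|f1|f1|ff|
→ t2 |ff|94|45|f1|
→ t3 |f1|45|94|ff|

RES = [0xf1, 0x45, 0x94, 0xff]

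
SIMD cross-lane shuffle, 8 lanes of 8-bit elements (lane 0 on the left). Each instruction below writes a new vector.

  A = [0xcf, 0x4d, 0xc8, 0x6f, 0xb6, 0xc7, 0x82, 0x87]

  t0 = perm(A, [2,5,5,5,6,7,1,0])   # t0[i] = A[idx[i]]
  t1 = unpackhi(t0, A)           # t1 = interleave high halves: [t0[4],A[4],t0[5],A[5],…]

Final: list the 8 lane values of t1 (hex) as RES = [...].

RES = [0x82, 0xb6, 0x87, 0xc7, 0x4d, 0x82, 0xcf, 0x87]

  t0: c8 c7 c7 c7 82 87 4d cf
  t1: 82 b6 87 c7 4d 82 cf 87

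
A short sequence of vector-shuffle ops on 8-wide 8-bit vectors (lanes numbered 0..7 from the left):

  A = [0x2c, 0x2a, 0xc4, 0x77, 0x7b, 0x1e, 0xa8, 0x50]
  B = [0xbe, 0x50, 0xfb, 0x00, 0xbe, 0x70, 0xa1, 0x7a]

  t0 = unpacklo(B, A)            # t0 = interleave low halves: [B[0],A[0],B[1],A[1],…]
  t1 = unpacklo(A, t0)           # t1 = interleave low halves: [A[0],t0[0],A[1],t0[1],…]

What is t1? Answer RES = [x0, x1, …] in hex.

RES = [ 0x2c  0xbe  0x2a  0x2c  0xc4  0x50  0x77  0x2a ]

  t0: be 2c 50 2a fb c4 00 77
  t1: 2c be 2a 2c c4 50 77 2a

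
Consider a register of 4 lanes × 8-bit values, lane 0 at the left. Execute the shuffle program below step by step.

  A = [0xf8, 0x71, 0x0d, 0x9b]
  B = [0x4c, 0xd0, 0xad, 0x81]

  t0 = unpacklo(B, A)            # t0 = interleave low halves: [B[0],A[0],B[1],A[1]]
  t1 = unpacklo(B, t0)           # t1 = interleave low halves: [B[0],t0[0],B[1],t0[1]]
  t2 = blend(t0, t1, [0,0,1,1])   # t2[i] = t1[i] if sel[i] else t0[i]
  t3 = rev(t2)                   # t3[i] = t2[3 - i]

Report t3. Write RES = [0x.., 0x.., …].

→ t0 |4c|f8|d0|71|
→ t1 |4c|4c|d0|f8|
→ t2 |4c|f8|d0|f8|
→ t3 |f8|d0|f8|4c|

RES = [ 0xf8  0xd0  0xf8  0x4c ]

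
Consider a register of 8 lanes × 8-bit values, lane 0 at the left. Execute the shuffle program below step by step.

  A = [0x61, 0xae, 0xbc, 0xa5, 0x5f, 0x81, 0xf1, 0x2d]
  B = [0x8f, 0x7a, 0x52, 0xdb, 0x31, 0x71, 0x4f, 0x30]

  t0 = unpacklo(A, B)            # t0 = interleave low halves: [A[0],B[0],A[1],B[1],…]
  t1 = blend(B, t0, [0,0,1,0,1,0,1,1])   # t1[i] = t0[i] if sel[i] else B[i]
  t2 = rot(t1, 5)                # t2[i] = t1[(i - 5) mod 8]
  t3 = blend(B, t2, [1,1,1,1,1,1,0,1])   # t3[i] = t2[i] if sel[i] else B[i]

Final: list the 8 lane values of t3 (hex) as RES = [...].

RES = [0xdb, 0xbc, 0x71, 0xa5, 0xdb, 0x8f, 0x4f, 0xae]

→ t0 |61|8f|ae|7a|bc|52|a5|db|
→ t1 |8f|7a|ae|db|bc|71|a5|db|
→ t2 |db|bc|71|a5|db|8f|7a|ae|
→ t3 |db|bc|71|a5|db|8f|4f|ae|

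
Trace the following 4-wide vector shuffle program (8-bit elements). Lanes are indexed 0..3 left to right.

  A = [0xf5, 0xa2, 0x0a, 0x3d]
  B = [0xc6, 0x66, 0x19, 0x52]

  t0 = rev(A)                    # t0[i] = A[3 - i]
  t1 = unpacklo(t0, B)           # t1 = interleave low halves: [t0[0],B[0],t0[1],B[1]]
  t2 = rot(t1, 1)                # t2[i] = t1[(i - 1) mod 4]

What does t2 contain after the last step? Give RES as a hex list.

RES = [ 0x66  0x3d  0xc6  0x0a ]

  t0: 3d 0a a2 f5
  t1: 3d c6 0a 66
  t2: 66 3d c6 0a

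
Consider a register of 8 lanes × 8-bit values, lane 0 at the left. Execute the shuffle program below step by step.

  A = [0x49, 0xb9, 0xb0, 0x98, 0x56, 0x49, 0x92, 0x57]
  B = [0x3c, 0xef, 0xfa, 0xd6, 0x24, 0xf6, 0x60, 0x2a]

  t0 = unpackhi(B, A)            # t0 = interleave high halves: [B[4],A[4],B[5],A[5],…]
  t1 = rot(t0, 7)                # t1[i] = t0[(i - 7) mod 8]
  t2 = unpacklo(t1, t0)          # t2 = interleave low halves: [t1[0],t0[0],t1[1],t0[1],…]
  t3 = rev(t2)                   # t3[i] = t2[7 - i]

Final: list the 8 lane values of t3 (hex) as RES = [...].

RES = [0x49, 0x60, 0xf6, 0x49, 0x56, 0xf6, 0x24, 0x56]

  t0: 24 56 f6 49 60 92 2a 57
  t1: 56 f6 49 60 92 2a 57 24
  t2: 56 24 f6 56 49 f6 60 49
  t3: 49 60 f6 49 56 f6 24 56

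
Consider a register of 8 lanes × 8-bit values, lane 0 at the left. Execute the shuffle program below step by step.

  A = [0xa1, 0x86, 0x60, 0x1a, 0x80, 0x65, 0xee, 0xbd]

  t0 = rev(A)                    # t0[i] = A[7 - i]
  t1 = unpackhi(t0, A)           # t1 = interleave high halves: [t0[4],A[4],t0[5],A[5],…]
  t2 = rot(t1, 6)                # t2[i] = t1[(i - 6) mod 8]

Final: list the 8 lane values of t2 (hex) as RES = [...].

RES = [ 0x60  0x65  0x86  0xee  0xa1  0xbd  0x1a  0x80 ]

→ t0 |bd|ee|65|80|1a|60|86|a1|
→ t1 |1a|80|60|65|86|ee|a1|bd|
→ t2 |60|65|86|ee|a1|bd|1a|80|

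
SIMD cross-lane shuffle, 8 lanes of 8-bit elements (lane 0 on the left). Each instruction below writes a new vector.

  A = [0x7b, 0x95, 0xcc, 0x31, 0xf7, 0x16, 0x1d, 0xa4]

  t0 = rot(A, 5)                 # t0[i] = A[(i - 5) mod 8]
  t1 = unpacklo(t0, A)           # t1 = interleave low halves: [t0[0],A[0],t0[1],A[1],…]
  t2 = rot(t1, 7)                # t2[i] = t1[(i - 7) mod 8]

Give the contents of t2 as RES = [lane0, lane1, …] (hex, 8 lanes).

RES = [0x7b, 0xf7, 0x95, 0x16, 0xcc, 0x1d, 0x31, 0x31]

  t0: 31 f7 16 1d a4 7b 95 cc
  t1: 31 7b f7 95 16 cc 1d 31
  t2: 7b f7 95 16 cc 1d 31 31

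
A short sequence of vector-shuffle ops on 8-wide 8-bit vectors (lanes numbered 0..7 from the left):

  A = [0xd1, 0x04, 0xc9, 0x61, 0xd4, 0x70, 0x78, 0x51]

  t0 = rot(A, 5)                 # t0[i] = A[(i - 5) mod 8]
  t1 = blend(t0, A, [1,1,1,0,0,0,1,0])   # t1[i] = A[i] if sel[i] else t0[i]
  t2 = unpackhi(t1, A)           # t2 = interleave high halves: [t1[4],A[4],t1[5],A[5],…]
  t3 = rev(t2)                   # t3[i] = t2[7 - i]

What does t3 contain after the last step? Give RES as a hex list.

  t0: 61 d4 70 78 51 d1 04 c9
  t1: d1 04 c9 78 51 d1 78 c9
  t2: 51 d4 d1 70 78 78 c9 51
  t3: 51 c9 78 78 70 d1 d4 51

RES = [ 0x51  0xc9  0x78  0x78  0x70  0xd1  0xd4  0x51 ]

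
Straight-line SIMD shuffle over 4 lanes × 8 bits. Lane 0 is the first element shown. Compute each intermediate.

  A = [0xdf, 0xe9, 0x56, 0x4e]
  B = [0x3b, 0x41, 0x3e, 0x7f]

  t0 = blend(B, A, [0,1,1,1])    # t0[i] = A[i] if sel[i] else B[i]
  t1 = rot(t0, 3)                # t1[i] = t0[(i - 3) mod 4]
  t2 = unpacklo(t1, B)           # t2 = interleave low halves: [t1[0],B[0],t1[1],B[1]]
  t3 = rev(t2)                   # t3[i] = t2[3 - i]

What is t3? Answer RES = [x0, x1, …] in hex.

→ t0 |3b|e9|56|4e|
→ t1 |e9|56|4e|3b|
→ t2 |e9|3b|56|41|
→ t3 |41|56|3b|e9|

RES = [0x41, 0x56, 0x3b, 0xe9]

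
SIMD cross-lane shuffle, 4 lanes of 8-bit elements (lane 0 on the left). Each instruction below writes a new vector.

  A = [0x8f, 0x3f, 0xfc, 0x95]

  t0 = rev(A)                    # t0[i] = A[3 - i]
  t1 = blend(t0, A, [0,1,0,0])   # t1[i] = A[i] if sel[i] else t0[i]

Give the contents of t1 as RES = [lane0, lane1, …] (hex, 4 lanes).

→ t0 |95|fc|3f|8f|
→ t1 |95|3f|3f|8f|

RES = [0x95, 0x3f, 0x3f, 0x8f]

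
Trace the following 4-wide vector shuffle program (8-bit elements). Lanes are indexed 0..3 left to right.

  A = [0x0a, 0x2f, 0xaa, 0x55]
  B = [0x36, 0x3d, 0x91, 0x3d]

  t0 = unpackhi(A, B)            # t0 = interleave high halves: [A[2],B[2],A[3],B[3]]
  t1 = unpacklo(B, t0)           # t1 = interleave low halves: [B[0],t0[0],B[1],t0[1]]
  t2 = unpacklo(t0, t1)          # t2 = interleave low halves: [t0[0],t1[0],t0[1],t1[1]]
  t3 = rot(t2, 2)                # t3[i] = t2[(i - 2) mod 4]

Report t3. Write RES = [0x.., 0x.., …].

RES = [0x91, 0xaa, 0xaa, 0x36]

  t0: aa 91 55 3d
  t1: 36 aa 3d 91
  t2: aa 36 91 aa
  t3: 91 aa aa 36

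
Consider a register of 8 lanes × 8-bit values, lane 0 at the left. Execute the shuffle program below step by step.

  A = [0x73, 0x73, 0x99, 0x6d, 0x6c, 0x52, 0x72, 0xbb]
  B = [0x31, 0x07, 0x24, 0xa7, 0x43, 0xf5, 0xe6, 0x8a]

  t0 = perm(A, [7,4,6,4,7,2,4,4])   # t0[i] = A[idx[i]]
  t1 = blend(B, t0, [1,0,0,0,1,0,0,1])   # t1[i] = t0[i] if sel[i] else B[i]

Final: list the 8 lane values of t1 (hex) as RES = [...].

→ t0 |bb|6c|72|6c|bb|99|6c|6c|
→ t1 |bb|07|24|a7|bb|f5|e6|6c|

RES = [ 0xbb  0x07  0x24  0xa7  0xbb  0xf5  0xe6  0x6c ]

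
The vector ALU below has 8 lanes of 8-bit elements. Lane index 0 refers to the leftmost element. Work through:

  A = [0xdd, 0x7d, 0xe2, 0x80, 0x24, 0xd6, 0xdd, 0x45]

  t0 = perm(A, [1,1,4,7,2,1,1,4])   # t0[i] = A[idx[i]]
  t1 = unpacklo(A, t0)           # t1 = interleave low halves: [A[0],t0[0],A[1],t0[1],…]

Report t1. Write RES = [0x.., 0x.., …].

RES = [ 0xdd  0x7d  0x7d  0x7d  0xe2  0x24  0x80  0x45 ]

→ t0 |7d|7d|24|45|e2|7d|7d|24|
→ t1 |dd|7d|7d|7d|e2|24|80|45|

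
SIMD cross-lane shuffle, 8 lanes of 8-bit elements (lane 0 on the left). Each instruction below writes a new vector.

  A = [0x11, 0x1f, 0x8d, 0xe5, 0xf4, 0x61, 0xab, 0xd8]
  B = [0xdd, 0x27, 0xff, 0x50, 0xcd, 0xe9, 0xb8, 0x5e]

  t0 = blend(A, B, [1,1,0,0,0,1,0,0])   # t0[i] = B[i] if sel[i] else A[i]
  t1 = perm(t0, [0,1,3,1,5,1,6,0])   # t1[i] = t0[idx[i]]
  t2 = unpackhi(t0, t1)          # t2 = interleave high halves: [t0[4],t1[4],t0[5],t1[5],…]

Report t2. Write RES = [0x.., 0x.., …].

t0 = [0xdd, 0x27, 0x8d, 0xe5, 0xf4, 0xe9, 0xab, 0xd8]
t1 = [0xdd, 0x27, 0xe5, 0x27, 0xe9, 0x27, 0xab, 0xdd]
t2 = [0xf4, 0xe9, 0xe9, 0x27, 0xab, 0xab, 0xd8, 0xdd]

RES = [ 0xf4  0xe9  0xe9  0x27  0xab  0xab  0xd8  0xdd ]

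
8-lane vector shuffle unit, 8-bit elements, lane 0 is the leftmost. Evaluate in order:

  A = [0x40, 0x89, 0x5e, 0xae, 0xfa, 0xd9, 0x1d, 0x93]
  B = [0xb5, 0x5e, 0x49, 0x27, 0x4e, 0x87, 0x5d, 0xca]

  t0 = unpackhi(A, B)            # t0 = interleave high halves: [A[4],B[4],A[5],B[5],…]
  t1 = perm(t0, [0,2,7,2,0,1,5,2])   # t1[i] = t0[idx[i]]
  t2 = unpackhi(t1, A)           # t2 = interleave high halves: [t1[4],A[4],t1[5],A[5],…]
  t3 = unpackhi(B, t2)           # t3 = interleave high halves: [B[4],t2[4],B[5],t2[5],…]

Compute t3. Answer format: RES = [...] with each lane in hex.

RES = [0x4e, 0x5d, 0x87, 0x1d, 0x5d, 0xd9, 0xca, 0x93]

t0 = [0xfa, 0x4e, 0xd9, 0x87, 0x1d, 0x5d, 0x93, 0xca]
t1 = [0xfa, 0xd9, 0xca, 0xd9, 0xfa, 0x4e, 0x5d, 0xd9]
t2 = [0xfa, 0xfa, 0x4e, 0xd9, 0x5d, 0x1d, 0xd9, 0x93]
t3 = [0x4e, 0x5d, 0x87, 0x1d, 0x5d, 0xd9, 0xca, 0x93]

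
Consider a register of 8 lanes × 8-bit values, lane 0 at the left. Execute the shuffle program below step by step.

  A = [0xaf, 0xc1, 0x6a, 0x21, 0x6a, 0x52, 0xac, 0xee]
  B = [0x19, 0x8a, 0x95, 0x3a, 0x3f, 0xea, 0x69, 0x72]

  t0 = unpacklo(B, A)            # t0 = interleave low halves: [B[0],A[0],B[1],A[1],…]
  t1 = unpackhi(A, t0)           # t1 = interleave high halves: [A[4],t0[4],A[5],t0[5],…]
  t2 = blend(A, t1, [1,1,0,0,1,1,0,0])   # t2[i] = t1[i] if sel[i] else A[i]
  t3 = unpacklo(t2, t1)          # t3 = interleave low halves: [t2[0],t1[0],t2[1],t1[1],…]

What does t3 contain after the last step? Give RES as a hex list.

  t0: 19 af 8a c1 95 6a 3a 21
  t1: 6a 95 52 6a ac 3a ee 21
  t2: 6a 95 6a 21 ac 3a ac ee
  t3: 6a 6a 95 95 6a 52 21 6a

RES = [0x6a, 0x6a, 0x95, 0x95, 0x6a, 0x52, 0x21, 0x6a]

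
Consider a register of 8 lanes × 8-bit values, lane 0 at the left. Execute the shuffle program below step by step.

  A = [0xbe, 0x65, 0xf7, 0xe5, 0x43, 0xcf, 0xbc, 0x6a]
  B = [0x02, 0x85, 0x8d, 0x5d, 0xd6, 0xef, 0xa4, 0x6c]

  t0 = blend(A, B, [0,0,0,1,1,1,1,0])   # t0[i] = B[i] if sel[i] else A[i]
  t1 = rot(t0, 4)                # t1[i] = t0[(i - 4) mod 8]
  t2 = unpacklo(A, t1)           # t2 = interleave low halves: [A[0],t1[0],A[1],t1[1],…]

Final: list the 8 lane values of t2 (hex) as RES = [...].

t0 = [0xbe, 0x65, 0xf7, 0x5d, 0xd6, 0xef, 0xa4, 0x6a]
t1 = [0xd6, 0xef, 0xa4, 0x6a, 0xbe, 0x65, 0xf7, 0x5d]
t2 = [0xbe, 0xd6, 0x65, 0xef, 0xf7, 0xa4, 0xe5, 0x6a]

RES = [ 0xbe  0xd6  0x65  0xef  0xf7  0xa4  0xe5  0x6a ]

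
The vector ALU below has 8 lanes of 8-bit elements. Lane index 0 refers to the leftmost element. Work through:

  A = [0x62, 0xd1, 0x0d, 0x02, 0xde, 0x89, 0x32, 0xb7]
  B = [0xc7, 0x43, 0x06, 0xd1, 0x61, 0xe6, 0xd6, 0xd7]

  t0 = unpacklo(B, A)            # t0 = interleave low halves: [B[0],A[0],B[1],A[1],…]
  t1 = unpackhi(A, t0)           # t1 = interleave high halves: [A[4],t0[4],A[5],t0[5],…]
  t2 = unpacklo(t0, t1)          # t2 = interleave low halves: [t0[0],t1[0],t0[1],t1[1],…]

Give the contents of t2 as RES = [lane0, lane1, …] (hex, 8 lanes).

t0 = [0xc7, 0x62, 0x43, 0xd1, 0x06, 0x0d, 0xd1, 0x02]
t1 = [0xde, 0x06, 0x89, 0x0d, 0x32, 0xd1, 0xb7, 0x02]
t2 = [0xc7, 0xde, 0x62, 0x06, 0x43, 0x89, 0xd1, 0x0d]

RES = [ 0xc7  0xde  0x62  0x06  0x43  0x89  0xd1  0x0d ]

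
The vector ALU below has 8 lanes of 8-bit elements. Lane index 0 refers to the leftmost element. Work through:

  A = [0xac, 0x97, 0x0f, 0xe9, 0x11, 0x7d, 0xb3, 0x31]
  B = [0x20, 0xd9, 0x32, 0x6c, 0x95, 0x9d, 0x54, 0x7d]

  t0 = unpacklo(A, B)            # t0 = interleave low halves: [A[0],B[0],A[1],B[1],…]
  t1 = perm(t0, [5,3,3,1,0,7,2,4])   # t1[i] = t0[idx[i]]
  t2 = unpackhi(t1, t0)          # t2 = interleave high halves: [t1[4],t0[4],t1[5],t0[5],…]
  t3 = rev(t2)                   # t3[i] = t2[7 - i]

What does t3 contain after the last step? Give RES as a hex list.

  t0: ac 20 97 d9 0f 32 e9 6c
  t1: 32 d9 d9 20 ac 6c 97 0f
  t2: ac 0f 6c 32 97 e9 0f 6c
  t3: 6c 0f e9 97 32 6c 0f ac

RES = [ 0x6c  0x0f  0xe9  0x97  0x32  0x6c  0x0f  0xac ]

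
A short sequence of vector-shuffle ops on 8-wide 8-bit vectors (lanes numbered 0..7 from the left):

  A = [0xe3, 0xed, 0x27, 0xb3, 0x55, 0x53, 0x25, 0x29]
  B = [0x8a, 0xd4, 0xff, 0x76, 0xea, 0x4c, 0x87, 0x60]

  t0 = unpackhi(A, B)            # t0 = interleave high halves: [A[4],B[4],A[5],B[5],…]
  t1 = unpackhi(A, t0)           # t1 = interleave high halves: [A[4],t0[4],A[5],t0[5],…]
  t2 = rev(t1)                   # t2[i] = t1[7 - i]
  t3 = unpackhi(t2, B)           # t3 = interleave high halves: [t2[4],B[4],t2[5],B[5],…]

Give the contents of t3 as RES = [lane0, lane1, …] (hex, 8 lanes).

→ t0 |55|ea|53|4c|25|87|29|60|
→ t1 |55|25|53|87|25|29|29|60|
→ t2 |60|29|29|25|87|53|25|55|
→ t3 |87|ea|53|4c|25|87|55|60|

RES = [0x87, 0xea, 0x53, 0x4c, 0x25, 0x87, 0x55, 0x60]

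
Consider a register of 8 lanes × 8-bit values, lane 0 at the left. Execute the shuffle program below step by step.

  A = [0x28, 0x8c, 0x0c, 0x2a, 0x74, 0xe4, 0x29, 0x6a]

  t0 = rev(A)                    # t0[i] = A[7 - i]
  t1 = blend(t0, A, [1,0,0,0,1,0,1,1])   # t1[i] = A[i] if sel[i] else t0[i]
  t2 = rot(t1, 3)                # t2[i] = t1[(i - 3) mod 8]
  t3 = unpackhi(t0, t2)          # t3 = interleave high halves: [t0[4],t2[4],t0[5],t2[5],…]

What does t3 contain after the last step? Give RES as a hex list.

t0 = [0x6a, 0x29, 0xe4, 0x74, 0x2a, 0x0c, 0x8c, 0x28]
t1 = [0x28, 0x29, 0xe4, 0x74, 0x74, 0x0c, 0x29, 0x6a]
t2 = [0x0c, 0x29, 0x6a, 0x28, 0x29, 0xe4, 0x74, 0x74]
t3 = [0x2a, 0x29, 0x0c, 0xe4, 0x8c, 0x74, 0x28, 0x74]

RES = [0x2a, 0x29, 0x0c, 0xe4, 0x8c, 0x74, 0x28, 0x74]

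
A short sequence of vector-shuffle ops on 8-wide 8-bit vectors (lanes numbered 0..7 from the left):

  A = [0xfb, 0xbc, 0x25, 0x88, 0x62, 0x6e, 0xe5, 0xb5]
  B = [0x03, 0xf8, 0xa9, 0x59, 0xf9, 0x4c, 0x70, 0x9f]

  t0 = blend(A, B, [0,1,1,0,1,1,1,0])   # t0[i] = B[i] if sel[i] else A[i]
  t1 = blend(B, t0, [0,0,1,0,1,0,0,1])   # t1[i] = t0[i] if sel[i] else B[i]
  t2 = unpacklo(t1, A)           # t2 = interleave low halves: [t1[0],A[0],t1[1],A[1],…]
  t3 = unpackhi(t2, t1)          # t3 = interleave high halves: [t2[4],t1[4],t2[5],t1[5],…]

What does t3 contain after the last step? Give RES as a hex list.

RES = [0xa9, 0xf9, 0x25, 0x4c, 0x59, 0x70, 0x88, 0xb5]

t0 = [0xfb, 0xf8, 0xa9, 0x88, 0xf9, 0x4c, 0x70, 0xb5]
t1 = [0x03, 0xf8, 0xa9, 0x59, 0xf9, 0x4c, 0x70, 0xb5]
t2 = [0x03, 0xfb, 0xf8, 0xbc, 0xa9, 0x25, 0x59, 0x88]
t3 = [0xa9, 0xf9, 0x25, 0x4c, 0x59, 0x70, 0x88, 0xb5]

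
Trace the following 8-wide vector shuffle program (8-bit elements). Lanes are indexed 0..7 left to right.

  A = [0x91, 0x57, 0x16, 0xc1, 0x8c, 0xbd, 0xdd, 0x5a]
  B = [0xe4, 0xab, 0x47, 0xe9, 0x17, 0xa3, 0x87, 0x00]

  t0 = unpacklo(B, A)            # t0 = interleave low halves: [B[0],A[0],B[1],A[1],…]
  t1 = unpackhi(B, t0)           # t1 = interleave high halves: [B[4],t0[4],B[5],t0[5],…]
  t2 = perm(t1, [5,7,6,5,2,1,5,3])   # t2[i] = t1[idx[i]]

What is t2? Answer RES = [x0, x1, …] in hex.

RES = [0xe9, 0xc1, 0x00, 0xe9, 0xa3, 0x47, 0xe9, 0x16]

→ t0 |e4|91|ab|57|47|16|e9|c1|
→ t1 |17|47|a3|16|87|e9|00|c1|
→ t2 |e9|c1|00|e9|a3|47|e9|16|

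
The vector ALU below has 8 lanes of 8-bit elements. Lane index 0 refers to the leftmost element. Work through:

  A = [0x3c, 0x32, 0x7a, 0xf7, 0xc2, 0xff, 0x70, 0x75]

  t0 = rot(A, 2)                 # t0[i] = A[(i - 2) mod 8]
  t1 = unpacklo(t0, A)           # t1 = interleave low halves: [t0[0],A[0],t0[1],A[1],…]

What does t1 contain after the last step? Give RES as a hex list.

→ t0 |70|75|3c|32|7a|f7|c2|ff|
→ t1 |70|3c|75|32|3c|7a|32|f7|

RES = [0x70, 0x3c, 0x75, 0x32, 0x3c, 0x7a, 0x32, 0xf7]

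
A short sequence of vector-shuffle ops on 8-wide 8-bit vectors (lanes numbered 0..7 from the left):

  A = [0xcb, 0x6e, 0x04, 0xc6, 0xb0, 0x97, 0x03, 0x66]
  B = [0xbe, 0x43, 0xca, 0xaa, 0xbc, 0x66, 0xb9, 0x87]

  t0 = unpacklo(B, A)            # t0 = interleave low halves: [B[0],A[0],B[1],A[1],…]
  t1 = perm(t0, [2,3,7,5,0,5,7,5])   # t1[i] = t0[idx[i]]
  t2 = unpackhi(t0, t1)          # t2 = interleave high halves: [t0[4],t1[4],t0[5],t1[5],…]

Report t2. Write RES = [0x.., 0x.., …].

RES = [0xca, 0xbe, 0x04, 0x04, 0xaa, 0xc6, 0xc6, 0x04]

  t0: be cb 43 6e ca 04 aa c6
  t1: 43 6e c6 04 be 04 c6 04
  t2: ca be 04 04 aa c6 c6 04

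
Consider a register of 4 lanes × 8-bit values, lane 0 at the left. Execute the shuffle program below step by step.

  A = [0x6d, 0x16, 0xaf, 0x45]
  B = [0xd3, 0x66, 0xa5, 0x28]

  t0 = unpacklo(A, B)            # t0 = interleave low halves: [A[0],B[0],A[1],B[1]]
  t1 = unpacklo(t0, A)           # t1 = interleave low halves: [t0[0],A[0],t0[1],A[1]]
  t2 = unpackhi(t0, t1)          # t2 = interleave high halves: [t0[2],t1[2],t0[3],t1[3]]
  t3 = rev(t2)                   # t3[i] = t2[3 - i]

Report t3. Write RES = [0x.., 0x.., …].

RES = [ 0x16  0x66  0xd3  0x16 ]

→ t0 |6d|d3|16|66|
→ t1 |6d|6d|d3|16|
→ t2 |16|d3|66|16|
→ t3 |16|66|d3|16|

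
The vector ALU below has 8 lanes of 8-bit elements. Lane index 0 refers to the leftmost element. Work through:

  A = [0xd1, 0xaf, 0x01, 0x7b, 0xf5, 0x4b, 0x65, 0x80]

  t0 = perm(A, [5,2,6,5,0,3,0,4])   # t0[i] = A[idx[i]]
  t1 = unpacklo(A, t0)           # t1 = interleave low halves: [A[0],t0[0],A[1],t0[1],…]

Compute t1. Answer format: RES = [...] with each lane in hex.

t0 = [0x4b, 0x01, 0x65, 0x4b, 0xd1, 0x7b, 0xd1, 0xf5]
t1 = [0xd1, 0x4b, 0xaf, 0x01, 0x01, 0x65, 0x7b, 0x4b]

RES = [ 0xd1  0x4b  0xaf  0x01  0x01  0x65  0x7b  0x4b ]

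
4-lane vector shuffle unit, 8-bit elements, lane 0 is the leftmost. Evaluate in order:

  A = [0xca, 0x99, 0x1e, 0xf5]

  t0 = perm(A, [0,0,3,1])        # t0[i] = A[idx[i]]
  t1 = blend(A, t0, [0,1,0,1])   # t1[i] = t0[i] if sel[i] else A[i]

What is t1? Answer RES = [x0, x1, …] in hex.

  t0: ca ca f5 99
  t1: ca ca 1e 99

RES = [ 0xca  0xca  0x1e  0x99 ]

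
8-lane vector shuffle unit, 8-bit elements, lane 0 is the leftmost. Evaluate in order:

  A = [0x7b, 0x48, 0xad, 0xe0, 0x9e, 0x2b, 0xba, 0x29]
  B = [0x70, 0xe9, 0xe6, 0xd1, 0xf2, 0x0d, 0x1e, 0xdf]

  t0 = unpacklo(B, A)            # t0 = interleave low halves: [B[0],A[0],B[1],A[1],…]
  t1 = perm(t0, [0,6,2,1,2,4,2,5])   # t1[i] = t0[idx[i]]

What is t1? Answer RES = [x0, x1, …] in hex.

t0 = [0x70, 0x7b, 0xe9, 0x48, 0xe6, 0xad, 0xd1, 0xe0]
t1 = [0x70, 0xd1, 0xe9, 0x7b, 0xe9, 0xe6, 0xe9, 0xad]

RES = [ 0x70  0xd1  0xe9  0x7b  0xe9  0xe6  0xe9  0xad ]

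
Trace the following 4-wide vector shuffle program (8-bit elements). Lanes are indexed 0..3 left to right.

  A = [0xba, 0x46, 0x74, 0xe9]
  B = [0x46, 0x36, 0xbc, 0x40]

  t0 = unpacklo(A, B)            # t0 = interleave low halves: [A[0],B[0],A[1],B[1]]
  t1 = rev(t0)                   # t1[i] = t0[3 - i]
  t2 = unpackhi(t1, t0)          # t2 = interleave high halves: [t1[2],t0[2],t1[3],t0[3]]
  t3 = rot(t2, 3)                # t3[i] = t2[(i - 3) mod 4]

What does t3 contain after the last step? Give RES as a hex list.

  t0: ba 46 46 36
  t1: 36 46 46 ba
  t2: 46 46 ba 36
  t3: 46 ba 36 46

RES = [0x46, 0xba, 0x36, 0x46]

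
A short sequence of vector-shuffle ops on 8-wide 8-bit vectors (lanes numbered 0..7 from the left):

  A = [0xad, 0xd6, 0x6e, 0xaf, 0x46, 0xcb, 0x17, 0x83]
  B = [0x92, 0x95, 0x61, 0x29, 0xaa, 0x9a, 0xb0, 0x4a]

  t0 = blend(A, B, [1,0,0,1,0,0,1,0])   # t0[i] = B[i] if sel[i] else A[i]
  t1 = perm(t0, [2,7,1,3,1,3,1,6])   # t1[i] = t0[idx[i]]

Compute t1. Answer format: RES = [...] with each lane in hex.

→ t0 |92|d6|6e|29|46|cb|b0|83|
→ t1 |6e|83|d6|29|d6|29|d6|b0|

RES = [0x6e, 0x83, 0xd6, 0x29, 0xd6, 0x29, 0xd6, 0xb0]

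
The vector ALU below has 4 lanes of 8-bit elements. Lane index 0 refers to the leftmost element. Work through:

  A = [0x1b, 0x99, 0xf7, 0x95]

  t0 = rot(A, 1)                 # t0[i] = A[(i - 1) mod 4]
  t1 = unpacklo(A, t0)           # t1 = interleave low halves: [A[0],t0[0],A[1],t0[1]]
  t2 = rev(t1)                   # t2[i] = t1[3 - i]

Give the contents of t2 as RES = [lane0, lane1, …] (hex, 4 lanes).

t0 = [0x95, 0x1b, 0x99, 0xf7]
t1 = [0x1b, 0x95, 0x99, 0x1b]
t2 = [0x1b, 0x99, 0x95, 0x1b]

RES = [0x1b, 0x99, 0x95, 0x1b]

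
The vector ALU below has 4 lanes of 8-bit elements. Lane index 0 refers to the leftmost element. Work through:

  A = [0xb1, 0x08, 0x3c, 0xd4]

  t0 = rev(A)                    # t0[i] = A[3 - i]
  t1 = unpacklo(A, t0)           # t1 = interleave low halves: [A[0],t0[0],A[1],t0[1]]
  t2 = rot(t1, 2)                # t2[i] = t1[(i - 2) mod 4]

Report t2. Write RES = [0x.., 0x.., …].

RES = [0x08, 0x3c, 0xb1, 0xd4]

  t0: d4 3c 08 b1
  t1: b1 d4 08 3c
  t2: 08 3c b1 d4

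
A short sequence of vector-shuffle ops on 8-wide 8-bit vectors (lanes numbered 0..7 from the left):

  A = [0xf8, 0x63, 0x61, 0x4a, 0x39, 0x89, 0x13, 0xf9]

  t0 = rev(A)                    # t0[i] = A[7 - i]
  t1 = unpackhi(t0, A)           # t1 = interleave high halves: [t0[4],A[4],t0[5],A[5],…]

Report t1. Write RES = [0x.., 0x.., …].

RES = [ 0x4a  0x39  0x61  0x89  0x63  0x13  0xf8  0xf9 ]

→ t0 |f9|13|89|39|4a|61|63|f8|
→ t1 |4a|39|61|89|63|13|f8|f9|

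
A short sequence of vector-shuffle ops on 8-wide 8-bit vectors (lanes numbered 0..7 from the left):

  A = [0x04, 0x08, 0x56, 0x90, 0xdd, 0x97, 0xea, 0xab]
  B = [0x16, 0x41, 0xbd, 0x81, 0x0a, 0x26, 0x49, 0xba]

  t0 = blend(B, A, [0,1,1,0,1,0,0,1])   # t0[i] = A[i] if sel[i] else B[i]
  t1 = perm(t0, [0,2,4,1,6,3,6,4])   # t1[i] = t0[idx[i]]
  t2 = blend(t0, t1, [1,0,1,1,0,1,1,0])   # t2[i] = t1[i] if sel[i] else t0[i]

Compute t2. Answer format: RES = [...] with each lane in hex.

→ t0 |16|08|56|81|dd|26|49|ab|
→ t1 |16|56|dd|08|49|81|49|dd|
→ t2 |16|08|dd|08|dd|81|49|ab|

RES = [ 0x16  0x08  0xdd  0x08  0xdd  0x81  0x49  0xab ]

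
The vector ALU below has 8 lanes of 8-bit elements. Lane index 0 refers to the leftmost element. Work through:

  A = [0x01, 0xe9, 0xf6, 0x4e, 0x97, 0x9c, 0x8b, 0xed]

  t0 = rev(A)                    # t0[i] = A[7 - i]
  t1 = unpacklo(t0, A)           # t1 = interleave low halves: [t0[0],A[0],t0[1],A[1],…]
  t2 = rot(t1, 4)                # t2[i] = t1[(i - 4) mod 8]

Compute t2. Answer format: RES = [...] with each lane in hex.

t0 = [0xed, 0x8b, 0x9c, 0x97, 0x4e, 0xf6, 0xe9, 0x01]
t1 = [0xed, 0x01, 0x8b, 0xe9, 0x9c, 0xf6, 0x97, 0x4e]
t2 = [0x9c, 0xf6, 0x97, 0x4e, 0xed, 0x01, 0x8b, 0xe9]

RES = [ 0x9c  0xf6  0x97  0x4e  0xed  0x01  0x8b  0xe9 ]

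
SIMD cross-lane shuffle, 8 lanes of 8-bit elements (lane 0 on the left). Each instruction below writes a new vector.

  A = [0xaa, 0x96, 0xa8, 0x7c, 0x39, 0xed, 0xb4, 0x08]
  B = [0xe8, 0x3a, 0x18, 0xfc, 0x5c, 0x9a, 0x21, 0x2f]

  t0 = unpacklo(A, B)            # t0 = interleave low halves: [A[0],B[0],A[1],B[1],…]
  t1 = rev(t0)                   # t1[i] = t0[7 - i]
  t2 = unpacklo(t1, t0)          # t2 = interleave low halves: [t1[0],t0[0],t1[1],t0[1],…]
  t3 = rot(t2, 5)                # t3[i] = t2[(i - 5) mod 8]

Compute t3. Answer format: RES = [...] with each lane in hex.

  t0: aa e8 96 3a a8 18 7c fc
  t1: fc 7c 18 a8 3a 96 e8 aa
  t2: fc aa 7c e8 18 96 a8 3a
  t3: e8 18 96 a8 3a fc aa 7c

RES = [0xe8, 0x18, 0x96, 0xa8, 0x3a, 0xfc, 0xaa, 0x7c]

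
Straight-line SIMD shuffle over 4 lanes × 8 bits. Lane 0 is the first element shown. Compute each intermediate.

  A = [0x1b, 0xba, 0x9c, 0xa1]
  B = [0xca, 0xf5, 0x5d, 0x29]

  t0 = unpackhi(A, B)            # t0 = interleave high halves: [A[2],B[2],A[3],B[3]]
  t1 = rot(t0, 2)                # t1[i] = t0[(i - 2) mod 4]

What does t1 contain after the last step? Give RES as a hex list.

  t0: 9c 5d a1 29
  t1: a1 29 9c 5d

RES = [0xa1, 0x29, 0x9c, 0x5d]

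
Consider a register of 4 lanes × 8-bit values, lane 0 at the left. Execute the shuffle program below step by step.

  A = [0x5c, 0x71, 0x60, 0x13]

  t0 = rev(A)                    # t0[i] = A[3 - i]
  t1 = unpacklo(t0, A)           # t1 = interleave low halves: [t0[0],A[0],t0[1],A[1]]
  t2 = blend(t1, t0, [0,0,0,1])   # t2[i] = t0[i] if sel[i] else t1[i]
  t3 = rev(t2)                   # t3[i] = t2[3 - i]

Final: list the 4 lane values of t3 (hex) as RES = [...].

RES = [ 0x5c  0x60  0x5c  0x13 ]

t0 = [0x13, 0x60, 0x71, 0x5c]
t1 = [0x13, 0x5c, 0x60, 0x71]
t2 = [0x13, 0x5c, 0x60, 0x5c]
t3 = [0x5c, 0x60, 0x5c, 0x13]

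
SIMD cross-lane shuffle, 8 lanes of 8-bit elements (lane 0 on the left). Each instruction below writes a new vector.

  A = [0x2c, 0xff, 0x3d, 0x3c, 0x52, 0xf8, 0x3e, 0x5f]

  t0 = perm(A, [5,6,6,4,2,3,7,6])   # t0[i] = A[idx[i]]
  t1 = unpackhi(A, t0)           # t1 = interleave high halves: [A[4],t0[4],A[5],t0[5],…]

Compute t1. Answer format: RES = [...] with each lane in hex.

RES = [0x52, 0x3d, 0xf8, 0x3c, 0x3e, 0x5f, 0x5f, 0x3e]

  t0: f8 3e 3e 52 3d 3c 5f 3e
  t1: 52 3d f8 3c 3e 5f 5f 3e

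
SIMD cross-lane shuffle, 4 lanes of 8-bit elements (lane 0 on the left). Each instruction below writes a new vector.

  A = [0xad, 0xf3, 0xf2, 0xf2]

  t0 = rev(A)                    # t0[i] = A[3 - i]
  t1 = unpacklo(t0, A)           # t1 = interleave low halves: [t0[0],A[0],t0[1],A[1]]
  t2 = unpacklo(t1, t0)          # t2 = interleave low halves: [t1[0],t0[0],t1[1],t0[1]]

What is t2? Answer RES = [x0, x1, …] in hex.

→ t0 |f2|f2|f3|ad|
→ t1 |f2|ad|f2|f3|
→ t2 |f2|f2|ad|f2|

RES = [0xf2, 0xf2, 0xad, 0xf2]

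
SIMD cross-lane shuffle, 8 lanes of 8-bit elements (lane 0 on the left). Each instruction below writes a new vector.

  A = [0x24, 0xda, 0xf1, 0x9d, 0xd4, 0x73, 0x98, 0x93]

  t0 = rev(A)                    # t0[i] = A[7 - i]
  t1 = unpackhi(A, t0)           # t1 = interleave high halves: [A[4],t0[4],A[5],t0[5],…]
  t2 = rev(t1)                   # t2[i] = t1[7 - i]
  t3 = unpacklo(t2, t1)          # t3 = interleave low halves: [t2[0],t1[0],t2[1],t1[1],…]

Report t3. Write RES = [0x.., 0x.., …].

t0 = [0x93, 0x98, 0x73, 0xd4, 0x9d, 0xf1, 0xda, 0x24]
t1 = [0xd4, 0x9d, 0x73, 0xf1, 0x98, 0xda, 0x93, 0x24]
t2 = [0x24, 0x93, 0xda, 0x98, 0xf1, 0x73, 0x9d, 0xd4]
t3 = [0x24, 0xd4, 0x93, 0x9d, 0xda, 0x73, 0x98, 0xf1]

RES = [ 0x24  0xd4  0x93  0x9d  0xda  0x73  0x98  0xf1 ]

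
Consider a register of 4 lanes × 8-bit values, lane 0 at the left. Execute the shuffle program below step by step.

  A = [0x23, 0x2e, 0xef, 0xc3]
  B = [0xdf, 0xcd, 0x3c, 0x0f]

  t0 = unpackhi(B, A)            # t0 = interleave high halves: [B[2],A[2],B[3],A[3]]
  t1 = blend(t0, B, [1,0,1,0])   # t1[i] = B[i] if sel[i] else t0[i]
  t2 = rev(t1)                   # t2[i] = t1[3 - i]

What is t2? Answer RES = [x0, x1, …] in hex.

t0 = [0x3c, 0xef, 0x0f, 0xc3]
t1 = [0xdf, 0xef, 0x3c, 0xc3]
t2 = [0xc3, 0x3c, 0xef, 0xdf]

RES = [ 0xc3  0x3c  0xef  0xdf ]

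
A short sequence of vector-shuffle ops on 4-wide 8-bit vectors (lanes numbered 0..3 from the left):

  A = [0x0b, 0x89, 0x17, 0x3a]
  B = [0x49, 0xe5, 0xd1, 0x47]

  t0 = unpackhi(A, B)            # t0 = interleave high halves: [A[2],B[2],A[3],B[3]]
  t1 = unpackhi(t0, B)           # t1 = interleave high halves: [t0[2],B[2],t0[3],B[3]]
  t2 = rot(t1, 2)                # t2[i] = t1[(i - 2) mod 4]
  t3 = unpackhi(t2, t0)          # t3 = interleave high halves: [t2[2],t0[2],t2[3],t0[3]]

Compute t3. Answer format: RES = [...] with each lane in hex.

  t0: 17 d1 3a 47
  t1: 3a d1 47 47
  t2: 47 47 3a d1
  t3: 3a 3a d1 47

RES = [ 0x3a  0x3a  0xd1  0x47 ]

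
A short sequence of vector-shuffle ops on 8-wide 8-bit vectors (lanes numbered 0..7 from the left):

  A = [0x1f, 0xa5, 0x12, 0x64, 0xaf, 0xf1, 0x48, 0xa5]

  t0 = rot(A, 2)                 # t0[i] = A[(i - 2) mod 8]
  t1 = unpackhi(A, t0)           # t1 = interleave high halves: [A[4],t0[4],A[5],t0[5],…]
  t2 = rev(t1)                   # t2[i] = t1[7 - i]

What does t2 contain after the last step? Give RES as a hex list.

  t0: 48 a5 1f a5 12 64 af f1
  t1: af 12 f1 64 48 af a5 f1
  t2: f1 a5 af 48 64 f1 12 af

RES = [ 0xf1  0xa5  0xaf  0x48  0x64  0xf1  0x12  0xaf ]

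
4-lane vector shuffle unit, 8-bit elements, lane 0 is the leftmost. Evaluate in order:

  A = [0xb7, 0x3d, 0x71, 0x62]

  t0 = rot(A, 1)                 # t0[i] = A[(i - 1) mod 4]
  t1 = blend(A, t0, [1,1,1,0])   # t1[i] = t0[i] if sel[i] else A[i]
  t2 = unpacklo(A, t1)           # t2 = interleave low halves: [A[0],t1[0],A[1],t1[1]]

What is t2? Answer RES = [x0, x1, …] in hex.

t0 = [0x62, 0xb7, 0x3d, 0x71]
t1 = [0x62, 0xb7, 0x3d, 0x62]
t2 = [0xb7, 0x62, 0x3d, 0xb7]

RES = [ 0xb7  0x62  0x3d  0xb7 ]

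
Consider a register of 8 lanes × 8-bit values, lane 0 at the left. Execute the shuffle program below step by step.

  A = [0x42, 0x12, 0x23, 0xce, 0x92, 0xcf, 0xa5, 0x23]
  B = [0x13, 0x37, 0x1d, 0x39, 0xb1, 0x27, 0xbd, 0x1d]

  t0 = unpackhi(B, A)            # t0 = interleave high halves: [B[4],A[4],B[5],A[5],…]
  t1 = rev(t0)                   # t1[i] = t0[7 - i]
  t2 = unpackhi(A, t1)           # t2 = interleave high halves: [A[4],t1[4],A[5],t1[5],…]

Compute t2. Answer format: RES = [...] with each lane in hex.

t0 = [0xb1, 0x92, 0x27, 0xcf, 0xbd, 0xa5, 0x1d, 0x23]
t1 = [0x23, 0x1d, 0xa5, 0xbd, 0xcf, 0x27, 0x92, 0xb1]
t2 = [0x92, 0xcf, 0xcf, 0x27, 0xa5, 0x92, 0x23, 0xb1]

RES = [0x92, 0xcf, 0xcf, 0x27, 0xa5, 0x92, 0x23, 0xb1]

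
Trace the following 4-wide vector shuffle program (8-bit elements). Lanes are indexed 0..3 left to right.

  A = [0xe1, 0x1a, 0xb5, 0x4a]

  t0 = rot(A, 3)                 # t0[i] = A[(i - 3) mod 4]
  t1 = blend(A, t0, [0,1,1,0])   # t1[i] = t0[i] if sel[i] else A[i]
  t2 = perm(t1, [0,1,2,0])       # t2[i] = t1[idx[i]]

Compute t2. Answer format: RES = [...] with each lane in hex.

→ t0 |1a|b5|4a|e1|
→ t1 |e1|b5|4a|4a|
→ t2 |e1|b5|4a|e1|

RES = [ 0xe1  0xb5  0x4a  0xe1 ]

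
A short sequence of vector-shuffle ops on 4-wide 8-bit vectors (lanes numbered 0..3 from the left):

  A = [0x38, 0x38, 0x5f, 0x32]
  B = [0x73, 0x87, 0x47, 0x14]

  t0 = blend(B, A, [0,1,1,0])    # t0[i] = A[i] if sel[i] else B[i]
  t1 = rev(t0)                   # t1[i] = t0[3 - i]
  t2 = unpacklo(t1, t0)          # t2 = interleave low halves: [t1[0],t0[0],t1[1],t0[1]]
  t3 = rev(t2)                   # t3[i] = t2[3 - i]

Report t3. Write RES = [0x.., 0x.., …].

RES = [0x38, 0x5f, 0x73, 0x14]

→ t0 |73|38|5f|14|
→ t1 |14|5f|38|73|
→ t2 |14|73|5f|38|
→ t3 |38|5f|73|14|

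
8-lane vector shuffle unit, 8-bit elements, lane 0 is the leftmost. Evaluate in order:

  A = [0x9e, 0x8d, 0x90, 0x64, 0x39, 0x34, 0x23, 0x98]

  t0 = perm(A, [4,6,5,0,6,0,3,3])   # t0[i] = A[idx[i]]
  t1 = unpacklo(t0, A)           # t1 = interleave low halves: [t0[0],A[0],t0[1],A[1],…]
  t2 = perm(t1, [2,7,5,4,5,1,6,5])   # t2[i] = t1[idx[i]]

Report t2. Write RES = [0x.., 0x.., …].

RES = [ 0x23  0x64  0x90  0x34  0x90  0x9e  0x9e  0x90 ]

→ t0 |39|23|34|9e|23|9e|64|64|
→ t1 |39|9e|23|8d|34|90|9e|64|
→ t2 |23|64|90|34|90|9e|9e|90|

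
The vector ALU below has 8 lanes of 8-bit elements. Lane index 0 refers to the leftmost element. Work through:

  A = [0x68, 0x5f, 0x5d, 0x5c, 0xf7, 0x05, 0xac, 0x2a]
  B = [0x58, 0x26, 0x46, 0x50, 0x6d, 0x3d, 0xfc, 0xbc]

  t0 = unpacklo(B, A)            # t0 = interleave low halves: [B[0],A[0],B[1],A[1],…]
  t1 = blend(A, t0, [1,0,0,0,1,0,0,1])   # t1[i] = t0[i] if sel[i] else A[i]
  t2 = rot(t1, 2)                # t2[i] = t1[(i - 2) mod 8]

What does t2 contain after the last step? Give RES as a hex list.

RES = [0xac, 0x5c, 0x58, 0x5f, 0x5d, 0x5c, 0x46, 0x05]

t0 = [0x58, 0x68, 0x26, 0x5f, 0x46, 0x5d, 0x50, 0x5c]
t1 = [0x58, 0x5f, 0x5d, 0x5c, 0x46, 0x05, 0xac, 0x5c]
t2 = [0xac, 0x5c, 0x58, 0x5f, 0x5d, 0x5c, 0x46, 0x05]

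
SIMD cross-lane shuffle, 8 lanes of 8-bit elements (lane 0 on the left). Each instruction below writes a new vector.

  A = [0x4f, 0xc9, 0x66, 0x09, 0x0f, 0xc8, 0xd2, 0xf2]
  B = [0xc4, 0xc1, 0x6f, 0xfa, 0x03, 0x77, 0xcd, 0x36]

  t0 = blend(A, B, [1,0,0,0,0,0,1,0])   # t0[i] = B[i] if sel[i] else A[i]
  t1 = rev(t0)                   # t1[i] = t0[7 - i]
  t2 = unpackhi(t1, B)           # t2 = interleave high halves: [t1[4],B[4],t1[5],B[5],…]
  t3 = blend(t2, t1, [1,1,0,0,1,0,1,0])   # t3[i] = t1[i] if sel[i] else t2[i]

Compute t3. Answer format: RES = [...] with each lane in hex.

t0 = [0xc4, 0xc9, 0x66, 0x09, 0x0f, 0xc8, 0xcd, 0xf2]
t1 = [0xf2, 0xcd, 0xc8, 0x0f, 0x09, 0x66, 0xc9, 0xc4]
t2 = [0x09, 0x03, 0x66, 0x77, 0xc9, 0xcd, 0xc4, 0x36]
t3 = [0xf2, 0xcd, 0x66, 0x77, 0x09, 0xcd, 0xc9, 0x36]

RES = [ 0xf2  0xcd  0x66  0x77  0x09  0xcd  0xc9  0x36 ]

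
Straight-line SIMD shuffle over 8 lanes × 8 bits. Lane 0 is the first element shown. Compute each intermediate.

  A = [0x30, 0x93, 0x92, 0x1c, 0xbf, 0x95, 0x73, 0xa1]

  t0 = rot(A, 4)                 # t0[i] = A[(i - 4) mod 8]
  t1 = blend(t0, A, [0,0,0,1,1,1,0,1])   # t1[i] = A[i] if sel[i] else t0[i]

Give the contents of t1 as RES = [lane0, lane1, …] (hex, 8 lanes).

t0 = [0xbf, 0x95, 0x73, 0xa1, 0x30, 0x93, 0x92, 0x1c]
t1 = [0xbf, 0x95, 0x73, 0x1c, 0xbf, 0x95, 0x92, 0xa1]

RES = [0xbf, 0x95, 0x73, 0x1c, 0xbf, 0x95, 0x92, 0xa1]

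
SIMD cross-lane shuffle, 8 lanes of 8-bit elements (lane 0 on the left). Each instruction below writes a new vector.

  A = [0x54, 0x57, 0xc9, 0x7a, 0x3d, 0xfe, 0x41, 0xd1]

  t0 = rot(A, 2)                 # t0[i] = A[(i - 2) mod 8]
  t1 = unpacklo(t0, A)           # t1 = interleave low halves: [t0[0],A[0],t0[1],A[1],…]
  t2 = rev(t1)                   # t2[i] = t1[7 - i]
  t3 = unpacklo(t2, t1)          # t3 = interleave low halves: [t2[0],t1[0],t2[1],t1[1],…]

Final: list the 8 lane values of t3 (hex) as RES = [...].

RES = [ 0x7a  0x41  0x57  0x54  0xc9  0xd1  0x54  0x57 ]

→ t0 |41|d1|54|57|c9|7a|3d|fe|
→ t1 |41|54|d1|57|54|c9|57|7a|
→ t2 |7a|57|c9|54|57|d1|54|41|
→ t3 |7a|41|57|54|c9|d1|54|57|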